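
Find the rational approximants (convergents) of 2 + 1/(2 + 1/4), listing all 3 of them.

2/1, 5/2, 22/9

Using the convergent recurrence p_i = a_i*p_{i-1} + p_{i-2}, q_i = a_i*q_{i-1} + q_{i-2} with p_{-2}=0, p_{-1}=1, q_{-2}=1, q_{-1}=0:
  i=0: a_0=2, p_0 = 2*1 + 0 = 2, q_0 = 2*0 + 1 = 1.
  i=1: a_1=2, p_1 = 2*2 + 1 = 5, q_1 = 2*1 + 0 = 2.
  i=2: a_2=4, p_2 = 4*5 + 2 = 22, q_2 = 4*2 + 1 = 9.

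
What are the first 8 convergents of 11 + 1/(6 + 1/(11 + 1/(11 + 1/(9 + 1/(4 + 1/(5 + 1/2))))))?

11/1, 67/6, 748/67, 8295/743, 75403/6754, 309907/27759, 1624938/145549, 3559783/318857

Using the convergent recurrence p_i = a_i*p_{i-1} + p_{i-2}, q_i = a_i*q_{i-1} + q_{i-2} with p_{-2}=0, p_{-1}=1, q_{-2}=1, q_{-1}=0:
  i=0: a_0=11, p_0 = 11*1 + 0 = 11, q_0 = 11*0 + 1 = 1.
  i=1: a_1=6, p_1 = 6*11 + 1 = 67, q_1 = 6*1 + 0 = 6.
  i=2: a_2=11, p_2 = 11*67 + 11 = 748, q_2 = 11*6 + 1 = 67.
  i=3: a_3=11, p_3 = 11*748 + 67 = 8295, q_3 = 11*67 + 6 = 743.
  i=4: a_4=9, p_4 = 9*8295 + 748 = 75403, q_4 = 9*743 + 67 = 6754.
  i=5: a_5=4, p_5 = 4*75403 + 8295 = 309907, q_5 = 4*6754 + 743 = 27759.
  i=6: a_6=5, p_6 = 5*309907 + 75403 = 1624938, q_6 = 5*27759 + 6754 = 145549.
  i=7: a_7=2, p_7 = 2*1624938 + 309907 = 3559783, q_7 = 2*145549 + 27759 = 318857.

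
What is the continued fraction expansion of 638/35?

[18; 4, 2, 1, 2]

Run the Euclidean algorithm on 638 and 35; the successive quotients are the partial quotients a_0, a_1, ... (each step inverts the fractional part left over by the previous one):
  638 = 18*35 + 8, so a_0 = 18.
  35 = 4*8 + 3, so a_1 = 4.
  8 = 2*3 + 2, so a_2 = 2.
  3 = 1*2 + 1, so a_3 = 1.
  2 = 2*1 + 0, so a_4 = 2.
The remainder reaches 0 after 5 divisions, so the expansion has 5 partial quotients, read off in order.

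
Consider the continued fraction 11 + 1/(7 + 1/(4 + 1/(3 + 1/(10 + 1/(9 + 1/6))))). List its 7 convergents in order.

Using the convergent recurrence p_i = a_i*p_{i-1} + p_{i-2}, q_i = a_i*q_{i-1} + q_{i-2} with p_{-2}=0, p_{-1}=1, q_{-2}=1, q_{-1}=0:
  i=0: a_0=11, p_0 = 11*1 + 0 = 11, q_0 = 11*0 + 1 = 1.
  i=1: a_1=7, p_1 = 7*11 + 1 = 78, q_1 = 7*1 + 0 = 7.
  i=2: a_2=4, p_2 = 4*78 + 11 = 323, q_2 = 4*7 + 1 = 29.
  i=3: a_3=3, p_3 = 3*323 + 78 = 1047, q_3 = 3*29 + 7 = 94.
  i=4: a_4=10, p_4 = 10*1047 + 323 = 10793, q_4 = 10*94 + 29 = 969.
  i=5: a_5=9, p_5 = 9*10793 + 1047 = 98184, q_5 = 9*969 + 94 = 8815.
  i=6: a_6=6, p_6 = 6*98184 + 10793 = 599897, q_6 = 6*8815 + 969 = 53859.

11/1, 78/7, 323/29, 1047/94, 10793/969, 98184/8815, 599897/53859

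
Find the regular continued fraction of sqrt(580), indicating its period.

[24; (12, 48)]

Write x_i = (sqrt(580) + m_i)/d_i with (m_0, d_0) = (0, 1). a_0 = floor(sqrt(580)) = 24, since 24^2 = 576 <= 580 < 625 = 25^2.
Iterate m_{i+1} = d_i*a_i - m_i, d_{i+1} = (580 - m_{i+1}^2)/d_i, a_{i+1} = floor((a_0 + m_{i+1})/d_{i+1}):
  m_1 = 1*24 - 0 = 24, d_1 = (580 - 24^2)/1 = 4/1 = 4, a_1 = floor((24 + 24)/4) = 12.
  m_2 = 4*12 - 24 = 24, d_2 = (580 - 24^2)/4 = 4/4 = 1, a_2 = floor((24 + 24)/1) = 48.
  m_3 = 1*48 - 24 = 24, d_3 = (580 - 24^2)/1 = 4/1 = 4: (m_3, d_3) = (m_1, d_1) = (24, 4), so from here the quotients repeat a_1, a_2; the period length is 2.
Hence the expansion of sqrt(580) is a_0 = 24 followed by the repeating block 12, 48 (period 2).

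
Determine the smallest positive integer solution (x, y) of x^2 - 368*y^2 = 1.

(x, y) = (1151, 60)

First expand sqrt(368) as a continued fraction. With x_i = (sqrt(368) + m_i)/d_i and (m_0, d_0) = (0, 1): a_0 = floor(sqrt(368)) = 19, since 19^2 = 361 <= 368 < 400 = 20^2.
Iterate m_{i+1} = d_i*a_i - m_i, d_{i+1} = (368 - m_{i+1}^2)/d_i, a_{i+1} = floor((a_0 + m_{i+1})/d_{i+1}):
  m_1 = 1*19 - 0 = 19, d_1 = (368 - 19^2)/1 = 7/1 = 7, a_1 = floor((19 + 19)/7) = 5.
  m_2 = 7*5 - 19 = 16, d_2 = (368 - 16^2)/7 = 112/7 = 16, a_2 = floor((19 + 16)/16) = 2.
  m_3 = 16*2 - 16 = 16, d_3 = (368 - 16^2)/16 = 112/16 = 7, a_3 = floor((19 + 16)/7) = 5.
  m_4 = 7*5 - 16 = 19, d_4 = (368 - 19^2)/7 = 7/7 = 1, a_4 = floor((19 + 19)/1) = 38.
  m_5 = 1*38 - 19 = 19, d_5 = (368 - 19^2)/1 = 7/1 = 7: (m_5, d_5) = (m_1, d_1) = (19, 7), so from here the quotients repeat a_1, ..., a_4; the period length is 4.
So sqrt(368) = [19; (5, 2, 5, 38)] with period length k = 4.
k is even, so the fundamental solution of x^2 - 368y^2 = 1 is (p_{k-1}, q_{k-1}) = (p_3, q_3); compute convergents through index 3.
Convergents (p_i = a_i*p_{i-1} + p_{i-2}, q_i = a_i*q_{i-1} + q_{i-2} with p_{-2}=0, p_{-1}=1, q_{-2}=1, q_{-1}=0):
  i=0: a_0=19, p_0 = 19*1 + 0 = 19, q_0 = 19*0 + 1 = 1.
  i=1: a_1=5, p_1 = 5*19 + 1 = 96, q_1 = 5*1 + 0 = 5.
  i=2: a_2=2, p_2 = 2*96 + 19 = 211, q_2 = 2*5 + 1 = 11.
  i=3: a_3=5, p_3 = 5*211 + 96 = 1151, q_3 = 5*11 + 5 = 60.
Check: 1151^2 - 368*60^2 = 1324801 - 1324800 = 1, so (x, y) = (1151, 60) solves the equation, and by the theorem it is the least positive solution.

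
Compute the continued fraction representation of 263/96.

[2; 1, 2, 1, 5, 4]

Run the Euclidean algorithm on 263 and 96; the successive quotients are the partial quotients a_0, a_1, ... (each step inverts the fractional part left over by the previous one):
  263 = 2*96 + 71, so a_0 = 2.
  96 = 1*71 + 25, so a_1 = 1.
  71 = 2*25 + 21, so a_2 = 2.
  25 = 1*21 + 4, so a_3 = 1.
  21 = 5*4 + 1, so a_4 = 5.
  4 = 4*1 + 0, so a_5 = 4.
The remainder reaches 0 after 6 divisions, so the expansion has 6 partial quotients, read off in order.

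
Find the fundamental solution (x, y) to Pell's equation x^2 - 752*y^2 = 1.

(x, y) = (4607, 168)

First expand sqrt(752) as a continued fraction. With x_i = (sqrt(752) + m_i)/d_i and (m_0, d_0) = (0, 1): a_0 = floor(sqrt(752)) = 27, since 27^2 = 729 <= 752 < 784 = 28^2.
Iterate m_{i+1} = d_i*a_i - m_i, d_{i+1} = (752 - m_{i+1}^2)/d_i, a_{i+1} = floor((a_0 + m_{i+1})/d_{i+1}):
  m_1 = 1*27 - 0 = 27, d_1 = (752 - 27^2)/1 = 23/1 = 23, a_1 = floor((27 + 27)/23) = 2.
  m_2 = 23*2 - 27 = 19, d_2 = (752 - 19^2)/23 = 391/23 = 17, a_2 = floor((27 + 19)/17) = 2.
  m_3 = 17*2 - 19 = 15, d_3 = (752 - 15^2)/17 = 527/17 = 31, a_3 = floor((27 + 15)/31) = 1.
  m_4 = 31*1 - 15 = 16, d_4 = (752 - 16^2)/31 = 496/31 = 16, a_4 = floor((27 + 16)/16) = 2.
  m_5 = 16*2 - 16 = 16, d_5 = (752 - 16^2)/16 = 496/16 = 31, a_5 = floor((27 + 16)/31) = 1.
  m_6 = 31*1 - 16 = 15, d_6 = (752 - 15^2)/31 = 527/31 = 17, a_6 = floor((27 + 15)/17) = 2.
  m_7 = 17*2 - 15 = 19, d_7 = (752 - 19^2)/17 = 391/17 = 23, a_7 = floor((27 + 19)/23) = 2.
  m_8 = 23*2 - 19 = 27, d_8 = (752 - 27^2)/23 = 23/23 = 1, a_8 = floor((27 + 27)/1) = 54.
  m_9 = 1*54 - 27 = 27, d_9 = (752 - 27^2)/1 = 23/1 = 23: (m_9, d_9) = (m_1, d_1) = (27, 23), so from here the quotients repeat a_1, ..., a_8; the period length is 8.
So sqrt(752) = [27; (2, 2, 1, 2, 1, 2, 2, 54)] with period length k = 8.
k is even, so the fundamental solution of x^2 - 752y^2 = 1 is (p_{k-1}, q_{k-1}) = (p_7, q_7); compute convergents through index 7.
Convergents (p_i = a_i*p_{i-1} + p_{i-2}, q_i = a_i*q_{i-1} + q_{i-2} with p_{-2}=0, p_{-1}=1, q_{-2}=1, q_{-1}=0):
  i=0: a_0=27, p_0 = 27*1 + 0 = 27, q_0 = 27*0 + 1 = 1.
  i=1: a_1=2, p_1 = 2*27 + 1 = 55, q_1 = 2*1 + 0 = 2.
  i=2: a_2=2, p_2 = 2*55 + 27 = 137, q_2 = 2*2 + 1 = 5.
  i=3: a_3=1, p_3 = 1*137 + 55 = 192, q_3 = 1*5 + 2 = 7.
  i=4: a_4=2, p_4 = 2*192 + 137 = 521, q_4 = 2*7 + 5 = 19.
  i=5: a_5=1, p_5 = 1*521 + 192 = 713, q_5 = 1*19 + 7 = 26.
  i=6: a_6=2, p_6 = 2*713 + 521 = 1947, q_6 = 2*26 + 19 = 71.
  i=7: a_7=2, p_7 = 2*1947 + 713 = 4607, q_7 = 2*71 + 26 = 168.
Check: 4607^2 - 752*168^2 = 21224449 - 21224448 = 1, so (x, y) = (4607, 168) solves the equation, and by the theorem it is the least positive solution.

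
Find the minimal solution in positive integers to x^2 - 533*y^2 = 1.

(x, y) = (74859849, 3242540)

First expand sqrt(533) as a continued fraction. With x_i = (sqrt(533) + m_i)/d_i and (m_0, d_0) = (0, 1): a_0 = floor(sqrt(533)) = 23, since 23^2 = 529 <= 533 < 576 = 24^2.
Iterate m_{i+1} = d_i*a_i - m_i, d_{i+1} = (533 - m_{i+1}^2)/d_i, a_{i+1} = floor((a_0 + m_{i+1})/d_{i+1}):
  m_1 = 1*23 - 0 = 23, d_1 = (533 - 23^2)/1 = 4/1 = 4, a_1 = floor((23 + 23)/4) = 11.
  m_2 = 4*11 - 23 = 21, d_2 = (533 - 21^2)/4 = 92/4 = 23, a_2 = floor((23 + 21)/23) = 1.
  m_3 = 23*1 - 21 = 2, d_3 = (533 - 2^2)/23 = 529/23 = 23, a_3 = floor((23 + 2)/23) = 1.
  m_4 = 23*1 - 2 = 21, d_4 = (533 - 21^2)/23 = 92/23 = 4, a_4 = floor((23 + 21)/4) = 11.
  m_5 = 4*11 - 21 = 23, d_5 = (533 - 23^2)/4 = 4/4 = 1, a_5 = floor((23 + 23)/1) = 46.
  m_6 = 1*46 - 23 = 23, d_6 = (533 - 23^2)/1 = 4/1 = 4: (m_6, d_6) = (m_1, d_1) = (23, 4), so from here the quotients repeat a_1, ..., a_5; the period length is 5.
So sqrt(533) = [23; (11, 1, 1, 11, 46)] with period length k = 5.
k is odd, so (p_{k-1}, q_{k-1}) only solves x^2 - 533y^2 = -1 and the fundamental solution of x^2 - 533y^2 = 1 is (p_{2k-1}, q_{2k-1}) = (p_9, q_9); compute convergents through index 9, running through the period twice.
Convergents (p_i = a_i*p_{i-1} + p_{i-2}, q_i = a_i*q_{i-1} + q_{i-2} with p_{-2}=0, p_{-1}=1, q_{-2}=1, q_{-1}=0):
  i=0: a_0=23, p_0 = 23*1 + 0 = 23, q_0 = 23*0 + 1 = 1.
  i=1: a_1=11, p_1 = 11*23 + 1 = 254, q_1 = 11*1 + 0 = 11.
  i=2: a_2=1, p_2 = 1*254 + 23 = 277, q_2 = 1*11 + 1 = 12.
  i=3: a_3=1, p_3 = 1*277 + 254 = 531, q_3 = 1*12 + 11 = 23.
  i=4: a_4=11, p_4 = 11*531 + 277 = 6118, q_4 = 11*23 + 12 = 265.
  i=5: a_5=46, p_5 = 46*6118 + 531 = 281959, q_5 = 46*265 + 23 = 12213.
  i=6: a_6=11, p_6 = 11*281959 + 6118 = 3107667, q_6 = 11*12213 + 265 = 134608.
  i=7: a_7=1, p_7 = 1*3107667 + 281959 = 3389626, q_7 = 1*134608 + 12213 = 146821.
  i=8: a_8=1, p_8 = 1*3389626 + 3107667 = 6497293, q_8 = 1*146821 + 134608 = 281429.
  i=9: a_9=11, p_9 = 11*6497293 + 3389626 = 74859849, q_9 = 11*281429 + 146821 = 3242540.
Indeed p_4^2 - 533*q_4^2 = 37429924 - 37429925 = -1, not +1.
Check: 74859849^2 - 533*3242540^2 = 5603996992302801 - 5603996992302800 = 1, so (x, y) = (74859849, 3242540) solves the equation, and by the theorem it is the least positive solution.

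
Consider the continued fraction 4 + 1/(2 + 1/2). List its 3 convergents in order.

Using the convergent recurrence p_i = a_i*p_{i-1} + p_{i-2}, q_i = a_i*q_{i-1} + q_{i-2} with p_{-2}=0, p_{-1}=1, q_{-2}=1, q_{-1}=0:
  i=0: a_0=4, p_0 = 4*1 + 0 = 4, q_0 = 4*0 + 1 = 1.
  i=1: a_1=2, p_1 = 2*4 + 1 = 9, q_1 = 2*1 + 0 = 2.
  i=2: a_2=2, p_2 = 2*9 + 4 = 22, q_2 = 2*2 + 1 = 5.

4/1, 9/2, 22/5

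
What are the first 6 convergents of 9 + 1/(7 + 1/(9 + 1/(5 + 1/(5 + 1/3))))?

Using the convergent recurrence p_i = a_i*p_{i-1} + p_{i-2}, q_i = a_i*q_{i-1} + q_{i-2} with p_{-2}=0, p_{-1}=1, q_{-2}=1, q_{-1}=0:
  i=0: a_0=9, p_0 = 9*1 + 0 = 9, q_0 = 9*0 + 1 = 1.
  i=1: a_1=7, p_1 = 7*9 + 1 = 64, q_1 = 7*1 + 0 = 7.
  i=2: a_2=9, p_2 = 9*64 + 9 = 585, q_2 = 9*7 + 1 = 64.
  i=3: a_3=5, p_3 = 5*585 + 64 = 2989, q_3 = 5*64 + 7 = 327.
  i=4: a_4=5, p_4 = 5*2989 + 585 = 15530, q_4 = 5*327 + 64 = 1699.
  i=5: a_5=3, p_5 = 3*15530 + 2989 = 49579, q_5 = 3*1699 + 327 = 5424.

9/1, 64/7, 585/64, 2989/327, 15530/1699, 49579/5424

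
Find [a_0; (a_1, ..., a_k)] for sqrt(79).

[8; (1, 7, 1, 16)]

Write x_i = (sqrt(79) + m_i)/d_i with (m_0, d_0) = (0, 1). a_0 = floor(sqrt(79)) = 8, since 8^2 = 64 <= 79 < 81 = 9^2.
Iterate m_{i+1} = d_i*a_i - m_i, d_{i+1} = (79 - m_{i+1}^2)/d_i, a_{i+1} = floor((a_0 + m_{i+1})/d_{i+1}):
  m_1 = 1*8 - 0 = 8, d_1 = (79 - 8^2)/1 = 15/1 = 15, a_1 = floor((8 + 8)/15) = 1.
  m_2 = 15*1 - 8 = 7, d_2 = (79 - 7^2)/15 = 30/15 = 2, a_2 = floor((8 + 7)/2) = 7.
  m_3 = 2*7 - 7 = 7, d_3 = (79 - 7^2)/2 = 30/2 = 15, a_3 = floor((8 + 7)/15) = 1.
  m_4 = 15*1 - 7 = 8, d_4 = (79 - 8^2)/15 = 15/15 = 1, a_4 = floor((8 + 8)/1) = 16.
  m_5 = 1*16 - 8 = 8, d_5 = (79 - 8^2)/1 = 15/1 = 15: (m_5, d_5) = (m_1, d_1) = (8, 15), so from here the quotients repeat a_1, ..., a_4; the period length is 4.
Hence the expansion of sqrt(79) is a_0 = 8 followed by the repeating block 1, 7, 1, 16 (period 4).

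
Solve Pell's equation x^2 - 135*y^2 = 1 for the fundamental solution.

(x, y) = (244, 21)

First expand sqrt(135) as a continued fraction. With x_i = (sqrt(135) + m_i)/d_i and (m_0, d_0) = (0, 1): a_0 = floor(sqrt(135)) = 11, since 11^2 = 121 <= 135 < 144 = 12^2.
Iterate m_{i+1} = d_i*a_i - m_i, d_{i+1} = (135 - m_{i+1}^2)/d_i, a_{i+1} = floor((a_0 + m_{i+1})/d_{i+1}):
  m_1 = 1*11 - 0 = 11, d_1 = (135 - 11^2)/1 = 14/1 = 14, a_1 = floor((11 + 11)/14) = 1.
  m_2 = 14*1 - 11 = 3, d_2 = (135 - 3^2)/14 = 126/14 = 9, a_2 = floor((11 + 3)/9) = 1.
  m_3 = 9*1 - 3 = 6, d_3 = (135 - 6^2)/9 = 99/9 = 11, a_3 = floor((11 + 6)/11) = 1.
  m_4 = 11*1 - 6 = 5, d_4 = (135 - 5^2)/11 = 110/11 = 10, a_4 = floor((11 + 5)/10) = 1.
  m_5 = 10*1 - 5 = 5, d_5 = (135 - 5^2)/10 = 110/10 = 11, a_5 = floor((11 + 5)/11) = 1.
  m_6 = 11*1 - 5 = 6, d_6 = (135 - 6^2)/11 = 99/11 = 9, a_6 = floor((11 + 6)/9) = 1.
  m_7 = 9*1 - 6 = 3, d_7 = (135 - 3^2)/9 = 126/9 = 14, a_7 = floor((11 + 3)/14) = 1.
  m_8 = 14*1 - 3 = 11, d_8 = (135 - 11^2)/14 = 14/14 = 1, a_8 = floor((11 + 11)/1) = 22.
  m_9 = 1*22 - 11 = 11, d_9 = (135 - 11^2)/1 = 14/1 = 14: (m_9, d_9) = (m_1, d_1) = (11, 14), so from here the quotients repeat a_1, ..., a_8; the period length is 8.
So sqrt(135) = [11; (1, 1, 1, 1, 1, 1, 1, 22)] with period length k = 8.
k is even, so the fundamental solution of x^2 - 135y^2 = 1 is (p_{k-1}, q_{k-1}) = (p_7, q_7); compute convergents through index 7.
Convergents (p_i = a_i*p_{i-1} + p_{i-2}, q_i = a_i*q_{i-1} + q_{i-2} with p_{-2}=0, p_{-1}=1, q_{-2}=1, q_{-1}=0):
  i=0: a_0=11, p_0 = 11*1 + 0 = 11, q_0 = 11*0 + 1 = 1.
  i=1: a_1=1, p_1 = 1*11 + 1 = 12, q_1 = 1*1 + 0 = 1.
  i=2: a_2=1, p_2 = 1*12 + 11 = 23, q_2 = 1*1 + 1 = 2.
  i=3: a_3=1, p_3 = 1*23 + 12 = 35, q_3 = 1*2 + 1 = 3.
  i=4: a_4=1, p_4 = 1*35 + 23 = 58, q_4 = 1*3 + 2 = 5.
  i=5: a_5=1, p_5 = 1*58 + 35 = 93, q_5 = 1*5 + 3 = 8.
  i=6: a_6=1, p_6 = 1*93 + 58 = 151, q_6 = 1*8 + 5 = 13.
  i=7: a_7=1, p_7 = 1*151 + 93 = 244, q_7 = 1*13 + 8 = 21.
Check: 244^2 - 135*21^2 = 59536 - 59535 = 1, so (x, y) = (244, 21) solves the equation, and by the theorem it is the least positive solution.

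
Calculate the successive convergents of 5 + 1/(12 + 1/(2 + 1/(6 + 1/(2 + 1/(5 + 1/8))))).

Using the convergent recurrence p_i = a_i*p_{i-1} + p_{i-2}, q_i = a_i*q_{i-1} + q_{i-2} with p_{-2}=0, p_{-1}=1, q_{-2}=1, q_{-1}=0:
  i=0: a_0=5, p_0 = 5*1 + 0 = 5, q_0 = 5*0 + 1 = 1.
  i=1: a_1=12, p_1 = 12*5 + 1 = 61, q_1 = 12*1 + 0 = 12.
  i=2: a_2=2, p_2 = 2*61 + 5 = 127, q_2 = 2*12 + 1 = 25.
  i=3: a_3=6, p_3 = 6*127 + 61 = 823, q_3 = 6*25 + 12 = 162.
  i=4: a_4=2, p_4 = 2*823 + 127 = 1773, q_4 = 2*162 + 25 = 349.
  i=5: a_5=5, p_5 = 5*1773 + 823 = 9688, q_5 = 5*349 + 162 = 1907.
  i=6: a_6=8, p_6 = 8*9688 + 1773 = 79277, q_6 = 8*1907 + 349 = 15605.

5/1, 61/12, 127/25, 823/162, 1773/349, 9688/1907, 79277/15605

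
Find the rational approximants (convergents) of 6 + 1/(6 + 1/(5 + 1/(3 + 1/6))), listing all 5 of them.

6/1, 37/6, 191/31, 610/99, 3851/625

Using the convergent recurrence p_i = a_i*p_{i-1} + p_{i-2}, q_i = a_i*q_{i-1} + q_{i-2} with p_{-2}=0, p_{-1}=1, q_{-2}=1, q_{-1}=0:
  i=0: a_0=6, p_0 = 6*1 + 0 = 6, q_0 = 6*0 + 1 = 1.
  i=1: a_1=6, p_1 = 6*6 + 1 = 37, q_1 = 6*1 + 0 = 6.
  i=2: a_2=5, p_2 = 5*37 + 6 = 191, q_2 = 5*6 + 1 = 31.
  i=3: a_3=3, p_3 = 3*191 + 37 = 610, q_3 = 3*31 + 6 = 99.
  i=4: a_4=6, p_4 = 6*610 + 191 = 3851, q_4 = 6*99 + 31 = 625.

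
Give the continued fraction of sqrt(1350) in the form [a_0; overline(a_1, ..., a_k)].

Write x_i = (sqrt(1350) + m_i)/d_i with (m_0, d_0) = (0, 1). a_0 = floor(sqrt(1350)) = 36, since 36^2 = 1296 <= 1350 < 1369 = 37^2.
Iterate m_{i+1} = d_i*a_i - m_i, d_{i+1} = (1350 - m_{i+1}^2)/d_i, a_{i+1} = floor((a_0 + m_{i+1})/d_{i+1}):
  m_1 = 1*36 - 0 = 36, d_1 = (1350 - 36^2)/1 = 54/1 = 54, a_1 = floor((36 + 36)/54) = 1.
  m_2 = 54*1 - 36 = 18, d_2 = (1350 - 18^2)/54 = 1026/54 = 19, a_2 = floor((36 + 18)/19) = 2.
  m_3 = 19*2 - 18 = 20, d_3 = (1350 - 20^2)/19 = 950/19 = 50, a_3 = floor((36 + 20)/50) = 1.
  m_4 = 50*1 - 20 = 30, d_4 = (1350 - 30^2)/50 = 450/50 = 9, a_4 = floor((36 + 30)/9) = 7.
  m_5 = 9*7 - 30 = 33, d_5 = (1350 - 33^2)/9 = 261/9 = 29, a_5 = floor((36 + 33)/29) = 2.
  m_6 = 29*2 - 33 = 25, d_6 = (1350 - 25^2)/29 = 725/29 = 25, a_6 = floor((36 + 25)/25) = 2.
  m_7 = 25*2 - 25 = 25, d_7 = (1350 - 25^2)/25 = 725/25 = 29, a_7 = floor((36 + 25)/29) = 2.
  m_8 = 29*2 - 25 = 33, d_8 = (1350 - 33^2)/29 = 261/29 = 9, a_8 = floor((36 + 33)/9) = 7.
  m_9 = 9*7 - 33 = 30, d_9 = (1350 - 30^2)/9 = 450/9 = 50, a_9 = floor((36 + 30)/50) = 1.
  m_10 = 50*1 - 30 = 20, d_10 = (1350 - 20^2)/50 = 950/50 = 19, a_10 = floor((36 + 20)/19) = 2.
  m_11 = 19*2 - 20 = 18, d_11 = (1350 - 18^2)/19 = 1026/19 = 54, a_11 = floor((36 + 18)/54) = 1.
  m_12 = 54*1 - 18 = 36, d_12 = (1350 - 36^2)/54 = 54/54 = 1, a_12 = floor((36 + 36)/1) = 72.
  m_13 = 1*72 - 36 = 36, d_13 = (1350 - 36^2)/1 = 54/1 = 54: (m_13, d_13) = (m_1, d_1) = (36, 54), so from here the quotients repeat a_1, ..., a_12; the period length is 12.
Hence the expansion of sqrt(1350) is a_0 = 36 followed by the repeating block 1, 2, 1, 7, 2, 2, 2, 7, 1, 2, 1, 72 (period 12).

[36; overline(1, 2, 1, 7, 2, 2, 2, 7, 1, 2, 1, 72)]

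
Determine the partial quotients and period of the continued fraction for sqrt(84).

[9; (6, 18)]

Write x_i = (sqrt(84) + m_i)/d_i with (m_0, d_0) = (0, 1). a_0 = floor(sqrt(84)) = 9, since 9^2 = 81 <= 84 < 100 = 10^2.
Iterate m_{i+1} = d_i*a_i - m_i, d_{i+1} = (84 - m_{i+1}^2)/d_i, a_{i+1} = floor((a_0 + m_{i+1})/d_{i+1}):
  m_1 = 1*9 - 0 = 9, d_1 = (84 - 9^2)/1 = 3/1 = 3, a_1 = floor((9 + 9)/3) = 6.
  m_2 = 3*6 - 9 = 9, d_2 = (84 - 9^2)/3 = 3/3 = 1, a_2 = floor((9 + 9)/1) = 18.
  m_3 = 1*18 - 9 = 9, d_3 = (84 - 9^2)/1 = 3/1 = 3: (m_3, d_3) = (m_1, d_1) = (9, 3), so from here the quotients repeat a_1, a_2; the period length is 2.
Hence the expansion of sqrt(84) is a_0 = 9 followed by the repeating block 6, 18 (period 2).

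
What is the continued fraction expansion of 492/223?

Run the Euclidean algorithm on 492 and 223; the successive quotients are the partial quotients a_0, a_1, ... (each step inverts the fractional part left over by the previous one):
  492 = 2*223 + 46, so a_0 = 2.
  223 = 4*46 + 39, so a_1 = 4.
  46 = 1*39 + 7, so a_2 = 1.
  39 = 5*7 + 4, so a_3 = 5.
  7 = 1*4 + 3, so a_4 = 1.
  4 = 1*3 + 1, so a_5 = 1.
  3 = 3*1 + 0, so a_6 = 3.
The remainder reaches 0 after 7 divisions, so the expansion has 7 partial quotients, read off in order.

[2; 4, 1, 5, 1, 1, 3]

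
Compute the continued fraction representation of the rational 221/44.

[5; 44]

Run the Euclidean algorithm on 221 and 44; the successive quotients are the partial quotients a_0, a_1, ... (each step inverts the fractional part left over by the previous one):
  221 = 5*44 + 1, so a_0 = 5.
  44 = 44*1 + 0, so a_1 = 44.
The remainder reaches 0 after 2 divisions, so the expansion has 2 partial quotients, read off in order.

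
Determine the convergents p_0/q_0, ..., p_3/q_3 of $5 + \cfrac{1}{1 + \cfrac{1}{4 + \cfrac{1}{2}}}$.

Using the convergent recurrence p_i = a_i*p_{i-1} + p_{i-2}, q_i = a_i*q_{i-1} + q_{i-2} with p_{-2}=0, p_{-1}=1, q_{-2}=1, q_{-1}=0:
  i=0: a_0=5, p_0 = 5*1 + 0 = 5, q_0 = 5*0 + 1 = 1.
  i=1: a_1=1, p_1 = 1*5 + 1 = 6, q_1 = 1*1 + 0 = 1.
  i=2: a_2=4, p_2 = 4*6 + 5 = 29, q_2 = 4*1 + 1 = 5.
  i=3: a_3=2, p_3 = 2*29 + 6 = 64, q_3 = 2*5 + 1 = 11.

5/1, 6/1, 29/5, 64/11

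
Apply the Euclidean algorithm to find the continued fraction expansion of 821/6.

[136; 1, 5]

Run the Euclidean algorithm on 821 and 6; the successive quotients are the partial quotients a_0, a_1, ... (each step inverts the fractional part left over by the previous one):
  821 = 136*6 + 5, so a_0 = 136.
  6 = 1*5 + 1, so a_1 = 1.
  5 = 5*1 + 0, so a_2 = 5.
The remainder reaches 0 after 3 divisions, so the expansion has 3 partial quotients, read off in order.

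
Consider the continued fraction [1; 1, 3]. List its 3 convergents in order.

Using the convergent recurrence p_i = a_i*p_{i-1} + p_{i-2}, q_i = a_i*q_{i-1} + q_{i-2} with p_{-2}=0, p_{-1}=1, q_{-2}=1, q_{-1}=0:
  i=0: a_0=1, p_0 = 1*1 + 0 = 1, q_0 = 1*0 + 1 = 1.
  i=1: a_1=1, p_1 = 1*1 + 1 = 2, q_1 = 1*1 + 0 = 1.
  i=2: a_2=3, p_2 = 3*2 + 1 = 7, q_2 = 3*1 + 1 = 4.

1/1, 2/1, 7/4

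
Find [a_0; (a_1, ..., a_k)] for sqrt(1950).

[44; (6, 3, 2, 1, 2, 1, 2, 3, 6, 88)]

Write x_i = (sqrt(1950) + m_i)/d_i with (m_0, d_0) = (0, 1). a_0 = floor(sqrt(1950)) = 44, since 44^2 = 1936 <= 1950 < 2025 = 45^2.
Iterate m_{i+1} = d_i*a_i - m_i, d_{i+1} = (1950 - m_{i+1}^2)/d_i, a_{i+1} = floor((a_0 + m_{i+1})/d_{i+1}):
  m_1 = 1*44 - 0 = 44, d_1 = (1950 - 44^2)/1 = 14/1 = 14, a_1 = floor((44 + 44)/14) = 6.
  m_2 = 14*6 - 44 = 40, d_2 = (1950 - 40^2)/14 = 350/14 = 25, a_2 = floor((44 + 40)/25) = 3.
  m_3 = 25*3 - 40 = 35, d_3 = (1950 - 35^2)/25 = 725/25 = 29, a_3 = floor((44 + 35)/29) = 2.
  m_4 = 29*2 - 35 = 23, d_4 = (1950 - 23^2)/29 = 1421/29 = 49, a_4 = floor((44 + 23)/49) = 1.
  m_5 = 49*1 - 23 = 26, d_5 = (1950 - 26^2)/49 = 1274/49 = 26, a_5 = floor((44 + 26)/26) = 2.
  m_6 = 26*2 - 26 = 26, d_6 = (1950 - 26^2)/26 = 1274/26 = 49, a_6 = floor((44 + 26)/49) = 1.
  m_7 = 49*1 - 26 = 23, d_7 = (1950 - 23^2)/49 = 1421/49 = 29, a_7 = floor((44 + 23)/29) = 2.
  m_8 = 29*2 - 23 = 35, d_8 = (1950 - 35^2)/29 = 725/29 = 25, a_8 = floor((44 + 35)/25) = 3.
  m_9 = 25*3 - 35 = 40, d_9 = (1950 - 40^2)/25 = 350/25 = 14, a_9 = floor((44 + 40)/14) = 6.
  m_10 = 14*6 - 40 = 44, d_10 = (1950 - 44^2)/14 = 14/14 = 1, a_10 = floor((44 + 44)/1) = 88.
  m_11 = 1*88 - 44 = 44, d_11 = (1950 - 44^2)/1 = 14/1 = 14: (m_11, d_11) = (m_1, d_1) = (44, 14), so from here the quotients repeat a_1, ..., a_10; the period length is 10.
Hence the expansion of sqrt(1950) is a_0 = 44 followed by the repeating block 6, 3, 2, 1, 2, 1, 2, 3, 6, 88 (period 10).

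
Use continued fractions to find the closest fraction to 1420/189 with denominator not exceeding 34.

248/33

Expand x = 1420/189 as a continued fraction with the Euclidean algorithm:
  1420 = 7*189 + 97, so a_0 = 7.
  189 = 1*97 + 92, so a_1 = 1.
  97 = 1*92 + 5, so a_2 = 1.
  92 = 18*5 + 2, so a_3 = 18.
  5 = 2*2 + 1, so a_4 = 2.
  2 = 2*1 + 0, so a_5 = 2.
so x = [7; 1, 1, 18, 2, 2].
Convergents (p_i = a_i*p_{i-1} + p_{i-2}, q_i = a_i*q_{i-1} + q_{i-2} with p_{-2}=0, p_{-1}=1, q_{-2}=1, q_{-1}=0), until the denominator exceeds 34:
  i=0: a_0=7, p_0 = 7*1 + 0 = 7, q_0 = 7*0 + 1 = 1.
  i=1: a_1=1, p_1 = 1*7 + 1 = 8, q_1 = 1*1 + 0 = 1.
  i=2: a_2=1, p_2 = 1*8 + 7 = 15, q_2 = 1*1 + 1 = 2.
  i=3: a_3=18, p_3 = 18*15 + 8 = 278, q_3 = 18*2 + 1 = 37.
q_3 = 37 > 34, so the last convergent with denominator <= 34 is p_2/q_2 = 15/2.
The closest fraction with denominator <= 34 is either p_2/q_2 or the intermediate fraction (k*p_2 + p_1)/(k*q_2 + q_1) with the largest k >= 1 whose denominator stays <= 34; these approach x as k grows, and every other convergent or intermediate fraction in range is farther away.
Largest k: floor((34 - q_1)/q_2) = floor((34 - 1)/2) = 16.
That gives (16*15 + 8)/(16*2 + 1) = 248/33.
Compare the errors: |x - 15/2| = |1420*2 - 15*189|/(189*2) = 5/378, and |x - 248/33| = |1420*33 - 248*189|/(189*33) = 12/6237.
Cross-multiplying, 12*378 = 4536 < 31185 = 5*6237, so 12/6237 is smaller: the intermediate fraction 248/33 is closer to x than 15/2.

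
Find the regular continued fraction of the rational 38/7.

[5; 2, 3]

Run the Euclidean algorithm on 38 and 7; the successive quotients are the partial quotients a_0, a_1, ... (each step inverts the fractional part left over by the previous one):
  38 = 5*7 + 3, so a_0 = 5.
  7 = 2*3 + 1, so a_1 = 2.
  3 = 3*1 + 0, so a_2 = 3.
The remainder reaches 0 after 3 divisions, so the expansion has 3 partial quotients, read off in order.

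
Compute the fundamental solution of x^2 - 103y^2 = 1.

(x, y) = (227528, 22419)

First expand sqrt(103) as a continued fraction. With x_i = (sqrt(103) + m_i)/d_i and (m_0, d_0) = (0, 1): a_0 = floor(sqrt(103)) = 10, since 10^2 = 100 <= 103 < 121 = 11^2.
Iterate m_{i+1} = d_i*a_i - m_i, d_{i+1} = (103 - m_{i+1}^2)/d_i, a_{i+1} = floor((a_0 + m_{i+1})/d_{i+1}):
  m_1 = 1*10 - 0 = 10, d_1 = (103 - 10^2)/1 = 3/1 = 3, a_1 = floor((10 + 10)/3) = 6.
  m_2 = 3*6 - 10 = 8, d_2 = (103 - 8^2)/3 = 39/3 = 13, a_2 = floor((10 + 8)/13) = 1.
  m_3 = 13*1 - 8 = 5, d_3 = (103 - 5^2)/13 = 78/13 = 6, a_3 = floor((10 + 5)/6) = 2.
  m_4 = 6*2 - 5 = 7, d_4 = (103 - 7^2)/6 = 54/6 = 9, a_4 = floor((10 + 7)/9) = 1.
  m_5 = 9*1 - 7 = 2, d_5 = (103 - 2^2)/9 = 99/9 = 11, a_5 = floor((10 + 2)/11) = 1.
  m_6 = 11*1 - 2 = 9, d_6 = (103 - 9^2)/11 = 22/11 = 2, a_6 = floor((10 + 9)/2) = 9.
  m_7 = 2*9 - 9 = 9, d_7 = (103 - 9^2)/2 = 22/2 = 11, a_7 = floor((10 + 9)/11) = 1.
  m_8 = 11*1 - 9 = 2, d_8 = (103 - 2^2)/11 = 99/11 = 9, a_8 = floor((10 + 2)/9) = 1.
  m_9 = 9*1 - 2 = 7, d_9 = (103 - 7^2)/9 = 54/9 = 6, a_9 = floor((10 + 7)/6) = 2.
  m_10 = 6*2 - 7 = 5, d_10 = (103 - 5^2)/6 = 78/6 = 13, a_10 = floor((10 + 5)/13) = 1.
  m_11 = 13*1 - 5 = 8, d_11 = (103 - 8^2)/13 = 39/13 = 3, a_11 = floor((10 + 8)/3) = 6.
  m_12 = 3*6 - 8 = 10, d_12 = (103 - 10^2)/3 = 3/3 = 1, a_12 = floor((10 + 10)/1) = 20.
  m_13 = 1*20 - 10 = 10, d_13 = (103 - 10^2)/1 = 3/1 = 3: (m_13, d_13) = (m_1, d_1) = (10, 3), so from here the quotients repeat a_1, ..., a_12; the period length is 12.
So sqrt(103) = [10; (6, 1, 2, 1, 1, 9, 1, 1, 2, 1, 6, 20)] with period length k = 12.
k is even, so the fundamental solution of x^2 - 103y^2 = 1 is (p_{k-1}, q_{k-1}) = (p_11, q_11); compute convergents through index 11.
Convergents (p_i = a_i*p_{i-1} + p_{i-2}, q_i = a_i*q_{i-1} + q_{i-2} with p_{-2}=0, p_{-1}=1, q_{-2}=1, q_{-1}=0):
  i=0: a_0=10, p_0 = 10*1 + 0 = 10, q_0 = 10*0 + 1 = 1.
  i=1: a_1=6, p_1 = 6*10 + 1 = 61, q_1 = 6*1 + 0 = 6.
  i=2: a_2=1, p_2 = 1*61 + 10 = 71, q_2 = 1*6 + 1 = 7.
  i=3: a_3=2, p_3 = 2*71 + 61 = 203, q_3 = 2*7 + 6 = 20.
  i=4: a_4=1, p_4 = 1*203 + 71 = 274, q_4 = 1*20 + 7 = 27.
  i=5: a_5=1, p_5 = 1*274 + 203 = 477, q_5 = 1*27 + 20 = 47.
  i=6: a_6=9, p_6 = 9*477 + 274 = 4567, q_6 = 9*47 + 27 = 450.
  i=7: a_7=1, p_7 = 1*4567 + 477 = 5044, q_7 = 1*450 + 47 = 497.
  i=8: a_8=1, p_8 = 1*5044 + 4567 = 9611, q_8 = 1*497 + 450 = 947.
  i=9: a_9=2, p_9 = 2*9611 + 5044 = 24266, q_9 = 2*947 + 497 = 2391.
  i=10: a_10=1, p_10 = 1*24266 + 9611 = 33877, q_10 = 1*2391 + 947 = 3338.
  i=11: a_11=6, p_11 = 6*33877 + 24266 = 227528, q_11 = 6*3338 + 2391 = 22419.
Check: 227528^2 - 103*22419^2 = 51768990784 - 51768990783 = 1, so (x, y) = (227528, 22419) solves the equation, and by the theorem it is the least positive solution.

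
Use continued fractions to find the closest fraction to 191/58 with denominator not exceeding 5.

10/3

Expand x = 191/58 as a continued fraction with the Euclidean algorithm:
  191 = 3*58 + 17, so a_0 = 3.
  58 = 3*17 + 7, so a_1 = 3.
  17 = 2*7 + 3, so a_2 = 2.
  7 = 2*3 + 1, so a_3 = 2.
  3 = 3*1 + 0, so a_4 = 3.
so x = [3; 3, 2, 2, 3].
Convergents (p_i = a_i*p_{i-1} + p_{i-2}, q_i = a_i*q_{i-1} + q_{i-2} with p_{-2}=0, p_{-1}=1, q_{-2}=1, q_{-1}=0), until the denominator exceeds 5:
  i=0: a_0=3, p_0 = 3*1 + 0 = 3, q_0 = 3*0 + 1 = 1.
  i=1: a_1=3, p_1 = 3*3 + 1 = 10, q_1 = 3*1 + 0 = 3.
  i=2: a_2=2, p_2 = 2*10 + 3 = 23, q_2 = 2*3 + 1 = 7.
q_2 = 7 > 5, so the last convergent with denominator <= 5 is p_1/q_1 = 10/3.
The closest fraction with denominator <= 5 is either p_1/q_1 or the intermediate fraction (k*p_1 + p_0)/(k*q_1 + q_0) with the largest k >= 1 whose denominator stays <= 5; these approach x as k grows, and every other convergent or intermediate fraction in range is farther away.
Largest k: floor((5 - q_0)/q_1) = floor((5 - 1)/3) = 1.
That gives (1*10 + 3)/(1*3 + 1) = 13/4.
Compare the errors: |x - 10/3| = |191*3 - 10*58|/(58*3) = 7/174, and |x - 13/4| = |191*4 - 13*58|/(58*4) = 10/232.
Cross-multiplying, 7*232 = 1624 < 1740 = 10*174, so 7/174 is smaller: the convergent 10/3 is closer to x than 13/4.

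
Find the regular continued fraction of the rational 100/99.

[1; 99]

Run the Euclidean algorithm on 100 and 99; the successive quotients are the partial quotients a_0, a_1, ... (each step inverts the fractional part left over by the previous one):
  100 = 1*99 + 1, so a_0 = 1.
  99 = 99*1 + 0, so a_1 = 99.
The remainder reaches 0 after 2 divisions, so the expansion has 2 partial quotients, read off in order.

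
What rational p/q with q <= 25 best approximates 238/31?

192/25

Expand x = 238/31 as a continued fraction with the Euclidean algorithm:
  238 = 7*31 + 21, so a_0 = 7.
  31 = 1*21 + 10, so a_1 = 1.
  21 = 2*10 + 1, so a_2 = 2.
  10 = 10*1 + 0, so a_3 = 10.
so x = [7; 1, 2, 10].
Convergents (p_i = a_i*p_{i-1} + p_{i-2}, q_i = a_i*q_{i-1} + q_{i-2} with p_{-2}=0, p_{-1}=1, q_{-2}=1, q_{-1}=0), until the denominator exceeds 25:
  i=0: a_0=7, p_0 = 7*1 + 0 = 7, q_0 = 7*0 + 1 = 1.
  i=1: a_1=1, p_1 = 1*7 + 1 = 8, q_1 = 1*1 + 0 = 1.
  i=2: a_2=2, p_2 = 2*8 + 7 = 23, q_2 = 2*1 + 1 = 3.
  i=3: a_3=10, p_3 = 10*23 + 8 = 238, q_3 = 10*3 + 1 = 31.
q_3 = 31 > 25, so the last convergent with denominator <= 25 is p_2/q_2 = 23/3.
The closest fraction with denominator <= 25 is either p_2/q_2 or the intermediate fraction (k*p_2 + p_1)/(k*q_2 + q_1) with the largest k >= 1 whose denominator stays <= 25; these approach x as k grows, and every other convergent or intermediate fraction in range is farther away.
Largest k: floor((25 - q_1)/q_2) = floor((25 - 1)/3) = 8.
That gives (8*23 + 8)/(8*3 + 1) = 192/25.
Compare the errors: |x - 23/3| = |238*3 - 23*31|/(31*3) = 1/93, and |x - 192/25| = |238*25 - 192*31|/(31*25) = 2/775.
Cross-multiplying, 2*93 = 186 < 775 = 1*775, so 2/775 is smaller: the intermediate fraction 192/25 is closer to x than 23/3.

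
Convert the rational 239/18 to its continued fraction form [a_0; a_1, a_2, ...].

Run the Euclidean algorithm on 239 and 18; the successive quotients are the partial quotients a_0, a_1, ... (each step inverts the fractional part left over by the previous one):
  239 = 13*18 + 5, so a_0 = 13.
  18 = 3*5 + 3, so a_1 = 3.
  5 = 1*3 + 2, so a_2 = 1.
  3 = 1*2 + 1, so a_3 = 1.
  2 = 2*1 + 0, so a_4 = 2.
The remainder reaches 0 after 5 divisions, so the expansion has 5 partial quotients, read off in order.

[13; 3, 1, 1, 2]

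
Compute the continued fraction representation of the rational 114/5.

Run the Euclidean algorithm on 114 and 5; the successive quotients are the partial quotients a_0, a_1, ... (each step inverts the fractional part left over by the previous one):
  114 = 22*5 + 4, so a_0 = 22.
  5 = 1*4 + 1, so a_1 = 1.
  4 = 4*1 + 0, so a_2 = 4.
The remainder reaches 0 after 3 divisions, so the expansion has 3 partial quotients, read off in order.

[22; 1, 4]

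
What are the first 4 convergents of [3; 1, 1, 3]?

Using the convergent recurrence p_i = a_i*p_{i-1} + p_{i-2}, q_i = a_i*q_{i-1} + q_{i-2} with p_{-2}=0, p_{-1}=1, q_{-2}=1, q_{-1}=0:
  i=0: a_0=3, p_0 = 3*1 + 0 = 3, q_0 = 3*0 + 1 = 1.
  i=1: a_1=1, p_1 = 1*3 + 1 = 4, q_1 = 1*1 + 0 = 1.
  i=2: a_2=1, p_2 = 1*4 + 3 = 7, q_2 = 1*1 + 1 = 2.
  i=3: a_3=3, p_3 = 3*7 + 4 = 25, q_3 = 3*2 + 1 = 7.

3/1, 4/1, 7/2, 25/7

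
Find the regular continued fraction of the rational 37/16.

[2; 3, 5]

Run the Euclidean algorithm on 37 and 16; the successive quotients are the partial quotients a_0, a_1, ... (each step inverts the fractional part left over by the previous one):
  37 = 2*16 + 5, so a_0 = 2.
  16 = 3*5 + 1, so a_1 = 3.
  5 = 5*1 + 0, so a_2 = 5.
The remainder reaches 0 after 3 divisions, so the expansion has 3 partial quotients, read off in order.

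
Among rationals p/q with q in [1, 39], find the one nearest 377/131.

Expand x = 377/131 as a continued fraction with the Euclidean algorithm:
  377 = 2*131 + 115, so a_0 = 2.
  131 = 1*115 + 16, so a_1 = 1.
  115 = 7*16 + 3, so a_2 = 7.
  16 = 5*3 + 1, so a_3 = 5.
  3 = 3*1 + 0, so a_4 = 3.
so x = [2; 1, 7, 5, 3].
Convergents (p_i = a_i*p_{i-1} + p_{i-2}, q_i = a_i*q_{i-1} + q_{i-2} with p_{-2}=0, p_{-1}=1, q_{-2}=1, q_{-1}=0), until the denominator exceeds 39:
  i=0: a_0=2, p_0 = 2*1 + 0 = 2, q_0 = 2*0 + 1 = 1.
  i=1: a_1=1, p_1 = 1*2 + 1 = 3, q_1 = 1*1 + 0 = 1.
  i=2: a_2=7, p_2 = 7*3 + 2 = 23, q_2 = 7*1 + 1 = 8.
  i=3: a_3=5, p_3 = 5*23 + 3 = 118, q_3 = 5*8 + 1 = 41.
q_3 = 41 > 39, so the last convergent with denominator <= 39 is p_2/q_2 = 23/8.
The closest fraction with denominator <= 39 is either p_2/q_2 or the intermediate fraction (k*p_2 + p_1)/(k*q_2 + q_1) with the largest k >= 1 whose denominator stays <= 39; these approach x as k grows, and every other convergent or intermediate fraction in range is farther away.
Largest k: floor((39 - q_1)/q_2) = floor((39 - 1)/8) = 4.
That gives (4*23 + 3)/(4*8 + 1) = 95/33.
Compare the errors: |x - 23/8| = |377*8 - 23*131|/(131*8) = 3/1048, and |x - 95/33| = |377*33 - 95*131|/(131*33) = 4/4323.
Cross-multiplying, 4*1048 = 4192 < 12969 = 3*4323, so 4/4323 is smaller: the intermediate fraction 95/33 is closer to x than 23/8.

95/33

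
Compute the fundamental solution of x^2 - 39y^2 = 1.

(x, y) = (25, 4)

First expand sqrt(39) as a continued fraction. With x_i = (sqrt(39) + m_i)/d_i and (m_0, d_0) = (0, 1): a_0 = floor(sqrt(39)) = 6, since 6^2 = 36 <= 39 < 49 = 7^2.
Iterate m_{i+1} = d_i*a_i - m_i, d_{i+1} = (39 - m_{i+1}^2)/d_i, a_{i+1} = floor((a_0 + m_{i+1})/d_{i+1}):
  m_1 = 1*6 - 0 = 6, d_1 = (39 - 6^2)/1 = 3/1 = 3, a_1 = floor((6 + 6)/3) = 4.
  m_2 = 3*4 - 6 = 6, d_2 = (39 - 6^2)/3 = 3/3 = 1, a_2 = floor((6 + 6)/1) = 12.
  m_3 = 1*12 - 6 = 6, d_3 = (39 - 6^2)/1 = 3/1 = 3: (m_3, d_3) = (m_1, d_1) = (6, 3), so from here the quotients repeat a_1, a_2; the period length is 2.
So sqrt(39) = [6; (4, 12)] with period length k = 2.
k is even, so the fundamental solution of x^2 - 39y^2 = 1 is (p_{k-1}, q_{k-1}) = (p_1, q_1); compute convergents through index 1.
Convergents (p_i = a_i*p_{i-1} + p_{i-2}, q_i = a_i*q_{i-1} + q_{i-2} with p_{-2}=0, p_{-1}=1, q_{-2}=1, q_{-1}=0):
  i=0: a_0=6, p_0 = 6*1 + 0 = 6, q_0 = 6*0 + 1 = 1.
  i=1: a_1=4, p_1 = 4*6 + 1 = 25, q_1 = 4*1 + 0 = 4.
Check: 25^2 - 39*4^2 = 625 - 624 = 1, so (x, y) = (25, 4) solves the equation, and by the theorem it is the least positive solution.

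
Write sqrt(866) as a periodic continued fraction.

[29; (2, 2, 1, 28, 1, 2, 2, 58)]

Write x_i = (sqrt(866) + m_i)/d_i with (m_0, d_0) = (0, 1). a_0 = floor(sqrt(866)) = 29, since 29^2 = 841 <= 866 < 900 = 30^2.
Iterate m_{i+1} = d_i*a_i - m_i, d_{i+1} = (866 - m_{i+1}^2)/d_i, a_{i+1} = floor((a_0 + m_{i+1})/d_{i+1}):
  m_1 = 1*29 - 0 = 29, d_1 = (866 - 29^2)/1 = 25/1 = 25, a_1 = floor((29 + 29)/25) = 2.
  m_2 = 25*2 - 29 = 21, d_2 = (866 - 21^2)/25 = 425/25 = 17, a_2 = floor((29 + 21)/17) = 2.
  m_3 = 17*2 - 21 = 13, d_3 = (866 - 13^2)/17 = 697/17 = 41, a_3 = floor((29 + 13)/41) = 1.
  m_4 = 41*1 - 13 = 28, d_4 = (866 - 28^2)/41 = 82/41 = 2, a_4 = floor((29 + 28)/2) = 28.
  m_5 = 2*28 - 28 = 28, d_5 = (866 - 28^2)/2 = 82/2 = 41, a_5 = floor((29 + 28)/41) = 1.
  m_6 = 41*1 - 28 = 13, d_6 = (866 - 13^2)/41 = 697/41 = 17, a_6 = floor((29 + 13)/17) = 2.
  m_7 = 17*2 - 13 = 21, d_7 = (866 - 21^2)/17 = 425/17 = 25, a_7 = floor((29 + 21)/25) = 2.
  m_8 = 25*2 - 21 = 29, d_8 = (866 - 29^2)/25 = 25/25 = 1, a_8 = floor((29 + 29)/1) = 58.
  m_9 = 1*58 - 29 = 29, d_9 = (866 - 29^2)/1 = 25/1 = 25: (m_9, d_9) = (m_1, d_1) = (29, 25), so from here the quotients repeat a_1, ..., a_8; the period length is 8.
Hence the expansion of sqrt(866) is a_0 = 29 followed by the repeating block 2, 2, 1, 28, 1, 2, 2, 58 (period 8).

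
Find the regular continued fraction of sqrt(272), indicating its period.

[16; (2, 32)]

Write x_i = (sqrt(272) + m_i)/d_i with (m_0, d_0) = (0, 1). a_0 = floor(sqrt(272)) = 16, since 16^2 = 256 <= 272 < 289 = 17^2.
Iterate m_{i+1} = d_i*a_i - m_i, d_{i+1} = (272 - m_{i+1}^2)/d_i, a_{i+1} = floor((a_0 + m_{i+1})/d_{i+1}):
  m_1 = 1*16 - 0 = 16, d_1 = (272 - 16^2)/1 = 16/1 = 16, a_1 = floor((16 + 16)/16) = 2.
  m_2 = 16*2 - 16 = 16, d_2 = (272 - 16^2)/16 = 16/16 = 1, a_2 = floor((16 + 16)/1) = 32.
  m_3 = 1*32 - 16 = 16, d_3 = (272 - 16^2)/1 = 16/1 = 16: (m_3, d_3) = (m_1, d_1) = (16, 16), so from here the quotients repeat a_1, a_2; the period length is 2.
Hence the expansion of sqrt(272) is a_0 = 16 followed by the repeating block 2, 32 (period 2).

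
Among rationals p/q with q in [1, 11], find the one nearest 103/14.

81/11

Expand x = 103/14 as a continued fraction with the Euclidean algorithm:
  103 = 7*14 + 5, so a_0 = 7.
  14 = 2*5 + 4, so a_1 = 2.
  5 = 1*4 + 1, so a_2 = 1.
  4 = 4*1 + 0, so a_3 = 4.
so x = [7; 2, 1, 4].
Convergents (p_i = a_i*p_{i-1} + p_{i-2}, q_i = a_i*q_{i-1} + q_{i-2} with p_{-2}=0, p_{-1}=1, q_{-2}=1, q_{-1}=0), until the denominator exceeds 11:
  i=0: a_0=7, p_0 = 7*1 + 0 = 7, q_0 = 7*0 + 1 = 1.
  i=1: a_1=2, p_1 = 2*7 + 1 = 15, q_1 = 2*1 + 0 = 2.
  i=2: a_2=1, p_2 = 1*15 + 7 = 22, q_2 = 1*2 + 1 = 3.
  i=3: a_3=4, p_3 = 4*22 + 15 = 103, q_3 = 4*3 + 2 = 14.
q_3 = 14 > 11, so the last convergent with denominator <= 11 is p_2/q_2 = 22/3.
The closest fraction with denominator <= 11 is either p_2/q_2 or the intermediate fraction (k*p_2 + p_1)/(k*q_2 + q_1) with the largest k >= 1 whose denominator stays <= 11; these approach x as k grows, and every other convergent or intermediate fraction in range is farther away.
Largest k: floor((11 - q_1)/q_2) = floor((11 - 2)/3) = 3.
That gives (3*22 + 15)/(3*3 + 2) = 81/11.
Compare the errors: |x - 22/3| = |103*3 - 22*14|/(14*3) = 1/42, and |x - 81/11| = |103*11 - 81*14|/(14*11) = 1/154.
Cross-multiplying, 1*42 = 42 < 154 = 1*154, so 1/154 is smaller: the intermediate fraction 81/11 is closer to x than 22/3.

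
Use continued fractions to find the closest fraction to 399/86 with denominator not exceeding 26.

Expand x = 399/86 as a continued fraction with the Euclidean algorithm:
  399 = 4*86 + 55, so a_0 = 4.
  86 = 1*55 + 31, so a_1 = 1.
  55 = 1*31 + 24, so a_2 = 1.
  31 = 1*24 + 7, so a_3 = 1.
  24 = 3*7 + 3, so a_4 = 3.
  7 = 2*3 + 1, so a_5 = 2.
  3 = 3*1 + 0, so a_6 = 3.
so x = [4; 1, 1, 1, 3, 2, 3].
Convergents (p_i = a_i*p_{i-1} + p_{i-2}, q_i = a_i*q_{i-1} + q_{i-2} with p_{-2}=0, p_{-1}=1, q_{-2}=1, q_{-1}=0), until the denominator exceeds 26:
  i=0: a_0=4, p_0 = 4*1 + 0 = 4, q_0 = 4*0 + 1 = 1.
  i=1: a_1=1, p_1 = 1*4 + 1 = 5, q_1 = 1*1 + 0 = 1.
  i=2: a_2=1, p_2 = 1*5 + 4 = 9, q_2 = 1*1 + 1 = 2.
  i=3: a_3=1, p_3 = 1*9 + 5 = 14, q_3 = 1*2 + 1 = 3.
  i=4: a_4=3, p_4 = 3*14 + 9 = 51, q_4 = 3*3 + 2 = 11.
  i=5: a_5=2, p_5 = 2*51 + 14 = 116, q_5 = 2*11 + 3 = 25.
  i=6: a_6=3, p_6 = 3*116 + 51 = 399, q_6 = 3*25 + 11 = 86.
q_6 = 86 > 26, so the last convergent with denominator <= 26 is p_5/q_5 = 116/25.
The closest fraction with denominator <= 26 is either p_5/q_5 or the intermediate fraction (k*p_5 + p_4)/(k*q_5 + q_4) with the largest k >= 1 whose denominator stays <= 26; these approach x as k grows, and every other convergent or intermediate fraction in range is farther away.
Largest k: floor((26 - q_4)/q_5) = floor((26 - 11)/25) = 0.
Since k = 0, no intermediate fraction beyond p_5/q_5 has denominator <= 26, so the convergent 116/25 is the closest (its error is |399*25 - 116*86|/(86*25) = 1/2150).

116/25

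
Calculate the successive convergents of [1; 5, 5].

1/1, 6/5, 31/26

Using the convergent recurrence p_i = a_i*p_{i-1} + p_{i-2}, q_i = a_i*q_{i-1} + q_{i-2} with p_{-2}=0, p_{-1}=1, q_{-2}=1, q_{-1}=0:
  i=0: a_0=1, p_0 = 1*1 + 0 = 1, q_0 = 1*0 + 1 = 1.
  i=1: a_1=5, p_1 = 5*1 + 1 = 6, q_1 = 5*1 + 0 = 5.
  i=2: a_2=5, p_2 = 5*6 + 1 = 31, q_2 = 5*5 + 1 = 26.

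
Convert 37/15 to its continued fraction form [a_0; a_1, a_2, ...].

[2; 2, 7]

Run the Euclidean algorithm on 37 and 15; the successive quotients are the partial quotients a_0, a_1, ... (each step inverts the fractional part left over by the previous one):
  37 = 2*15 + 7, so a_0 = 2.
  15 = 2*7 + 1, so a_1 = 2.
  7 = 7*1 + 0, so a_2 = 7.
The remainder reaches 0 after 3 divisions, so the expansion has 3 partial quotients, read off in order.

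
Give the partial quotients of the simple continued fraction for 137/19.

Run the Euclidean algorithm on 137 and 19; the successive quotients are the partial quotients a_0, a_1, ... (each step inverts the fractional part left over by the previous one):
  137 = 7*19 + 4, so a_0 = 7.
  19 = 4*4 + 3, so a_1 = 4.
  4 = 1*3 + 1, so a_2 = 1.
  3 = 3*1 + 0, so a_3 = 3.
The remainder reaches 0 after 4 divisions, so the expansion has 4 partial quotients, read off in order.

[7; 4, 1, 3]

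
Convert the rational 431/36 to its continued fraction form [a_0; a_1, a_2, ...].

Run the Euclidean algorithm on 431 and 36; the successive quotients are the partial quotients a_0, a_1, ... (each step inverts the fractional part left over by the previous one):
  431 = 11*36 + 35, so a_0 = 11.
  36 = 1*35 + 1, so a_1 = 1.
  35 = 35*1 + 0, so a_2 = 35.
The remainder reaches 0 after 3 divisions, so the expansion has 3 partial quotients, read off in order.

[11; 1, 35]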